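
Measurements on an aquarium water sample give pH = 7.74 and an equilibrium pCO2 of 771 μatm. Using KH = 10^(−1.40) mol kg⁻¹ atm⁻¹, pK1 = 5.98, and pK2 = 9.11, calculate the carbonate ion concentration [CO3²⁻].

[CO3²⁻] = 0.0753 mmol/kg

[CO2*] = KH · pCO2 = 10^(−1.40) × 771×10^-6 = 3.069×10^-5 mol/kg
α₀ = 1/(1 + K1/[H⁺] + K1K2/[H⁺]²) = 1/(1 + 10^+1.76 + 10^+0.39) = 0.01639
DIC = [CO2*]/α₀ = 3.069×10^-5 / 0.01639 = 1.872 mmol/kg
[CO3²⁻] = α₂·DIC; α₂ = 0.04024, so [CO3²⁻] = 0.04024 × 1.872 = 0.0753 mmol/kg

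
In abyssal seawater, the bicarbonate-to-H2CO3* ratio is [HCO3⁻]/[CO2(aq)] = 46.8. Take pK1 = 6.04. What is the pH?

pH = 7.71

From K1 = [H⁺][HCO3⁻]/[CO2(aq)]:  pH = pK1 + log₁₀([HCO3⁻]/[CO2(aq)])
log₁₀(46.8) = +1.670
pH = 6.04 + (+1.670) = 7.71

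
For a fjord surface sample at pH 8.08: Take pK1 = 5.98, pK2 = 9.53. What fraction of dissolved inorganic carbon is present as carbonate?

α₂ = 1 / (1 + [H⁺]/K2 + [H⁺]²/(K1K2)) = 1 / (1 + 10^+1.45 + 10^-0.65)
   = 1 / (1 + 28.184 + 0.22387) = 1/29.408 = 0.03400

α₂ = 0.0340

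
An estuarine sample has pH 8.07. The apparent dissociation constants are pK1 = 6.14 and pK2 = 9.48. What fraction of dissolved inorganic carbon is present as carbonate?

α₂ = 1 / (1 + [H⁺]/K2 + [H⁺]²/(K1K2)) = 1 / (1 + 10^+1.41 + 10^-0.52)
   = 1 / (1 + 25.704 + 0.30200) = 1/27.006 = 0.03703

α₂ = 0.0370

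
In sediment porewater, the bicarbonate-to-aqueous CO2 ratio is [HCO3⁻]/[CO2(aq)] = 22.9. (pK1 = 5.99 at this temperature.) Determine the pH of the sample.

pH = 7.35

From K1 = [H⁺][HCO3⁻]/[CO2(aq)]:  pH = pK1 + log₁₀([HCO3⁻]/[CO2(aq)])
log₁₀(22.9) = +1.360
pH = 5.99 + (+1.360) = 7.35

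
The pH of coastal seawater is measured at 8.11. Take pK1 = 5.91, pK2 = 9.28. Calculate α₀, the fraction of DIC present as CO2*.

α₀ = 0.00588

α₀ = 1 / (1 + K1/[H⁺] + K1K2/[H⁺]²) = 1 / (1 + 10^+2.20 + 10^+1.03)
   = 1 / (1 + 158.49 + 10.715) = 1/170.20 = 0.005875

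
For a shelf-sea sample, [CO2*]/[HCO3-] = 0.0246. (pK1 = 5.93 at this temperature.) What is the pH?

pH = 7.54

From K1 = [H⁺][HCO3-]/[CO2*]:  pH = pK1 − log₁₀([CO2*]/[HCO3-])
log₁₀(0.0246) = -1.609
pH = 5.93 − (-1.609) = 7.54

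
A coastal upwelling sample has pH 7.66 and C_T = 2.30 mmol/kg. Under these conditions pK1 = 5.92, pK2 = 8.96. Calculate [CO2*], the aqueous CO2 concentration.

[CO2*] = 0.0392 mmol/kg

α₀ = 1 / (1 + K1/[H⁺] + K1K2/[H⁺]²) = 1 / (1 + 10^+1.74 + 10^+0.44)
   = 1 / (1 + 54.954 + 2.7542) = 1/58.708 = 0.01703
[CO2*] = α₀ × DIC = 0.01703 × 2.30 = 0.0392 mmol/kg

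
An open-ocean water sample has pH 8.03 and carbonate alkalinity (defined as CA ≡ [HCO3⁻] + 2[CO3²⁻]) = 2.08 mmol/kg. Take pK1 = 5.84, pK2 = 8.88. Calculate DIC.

DIC = 1.86 mmol/kg

CA = [HCO3⁻] + 2[CO3²⁻] = (α₁ + 2α₂)·DIC
At pH 8.03: [H⁺]/K1 = 10^-2.19 = 0.0064565, K2/[H⁺] = 10^-0.85 = 0.14125
α₁ = 1/(1 + 0.0064565 + 0.14125) = 1/1.1477 = 0.8713; α₂ = α₁·K2/[H⁺] = 0.1231
α₁ + 2α₂ = 1.1174
DIC = CA / (α₁ + 2α₂) = 2.08 / 1.1174 = 1.86 mmol/kg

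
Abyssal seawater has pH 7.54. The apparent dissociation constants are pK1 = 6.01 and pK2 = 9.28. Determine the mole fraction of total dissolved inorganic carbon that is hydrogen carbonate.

α₁ = 1 / (1 + [H⁺]/K1 + K2/[H⁺]) = 1 / (1 + 10^-1.53 + 10^-1.74)
   = 1 / (1 + 0.029512 + 0.018197) = 1/1.0477 = 0.9545

α₁ = 0.954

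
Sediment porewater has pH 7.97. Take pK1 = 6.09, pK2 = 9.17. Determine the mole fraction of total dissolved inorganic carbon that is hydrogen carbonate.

α₁ = 0.929

α₁ = 1 / (1 + [H⁺]/K1 + K2/[H⁺]) = 1 / (1 + 10^-1.88 + 10^-1.20)
   = 1 / (1 + 0.013183 + 0.063096) = 1/1.0763 = 0.9291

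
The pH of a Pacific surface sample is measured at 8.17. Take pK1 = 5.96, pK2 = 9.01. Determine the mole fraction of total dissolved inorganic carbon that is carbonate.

α₂ = 1 / (1 + [H⁺]/K2 + [H⁺]²/(K1K2)) = 1 / (1 + 10^+0.84 + 10^-1.37)
   = 1 / (1 + 6.9183 + 0.042658) = 1/7.9610 = 0.1256

α₂ = 0.126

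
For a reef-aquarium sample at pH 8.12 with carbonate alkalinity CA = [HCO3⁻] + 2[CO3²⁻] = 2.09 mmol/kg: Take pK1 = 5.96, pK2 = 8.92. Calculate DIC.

CA = [HCO3⁻] + 2[CO3²⁻] = (α₁ + 2α₂)·DIC
At pH 8.12: [H⁺]/K1 = 10^-2.16 = 0.0069183, K2/[H⁺] = 10^-0.80 = 0.15849
α₁ = 1/(1 + 0.0069183 + 0.15849) = 1/1.1654 = 0.8581; α₂ = α₁·K2/[H⁺] = 0.1360
α₁ + 2α₂ = 1.1301
DIC = CA / (α₁ + 2α₂) = 2.09 / 1.1301 = 1.85 mmol/kg

DIC = 1.85 mmol/kg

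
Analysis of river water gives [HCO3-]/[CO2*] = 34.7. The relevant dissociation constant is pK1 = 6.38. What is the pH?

From K1 = [H⁺][HCO3-]/[CO2*]:  pH = pK1 + log₁₀([HCO3-]/[CO2*])
log₁₀(34.7) = +1.540
pH = 6.38 + (+1.540) = 7.92

pH = 7.92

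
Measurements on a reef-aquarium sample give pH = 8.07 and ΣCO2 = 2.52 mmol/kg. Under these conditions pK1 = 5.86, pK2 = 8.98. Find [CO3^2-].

α₂ = 1 / (1 + [H⁺]/K2 + [H⁺]²/(K1K2)) = 1 / (1 + 10^+0.91 + 10^-1.30)
   = 1 / (1 + 8.1283 + 0.050119) = 1/9.1784 = 0.1090
[CO3²⁻] = α₂ × DIC = 0.1090 × 2.52 = 0.275 mmol/kg

[CO3²⁻] = 0.275 mmol/kg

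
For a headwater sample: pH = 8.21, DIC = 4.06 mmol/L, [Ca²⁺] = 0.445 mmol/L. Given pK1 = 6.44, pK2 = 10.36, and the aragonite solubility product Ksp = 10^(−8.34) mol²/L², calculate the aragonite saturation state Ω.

Ω = 2.73

α₂ = 1 / (1 + [H⁺]/K2 + [H⁺]²/(K1K2)) = 1 / (1 + 10^+2.15 + 10^+0.38)
   = 1 / (1 + 141.25 + 2.3988) = 1/144.65 = 0.006913
[CO3²⁻] = α₂ × DIC = 0.006913 × 4.06 = 0.02807 mmol/L
Ksp = 10^(−8.34) = 4.571×10^-9
Ω = [Ca²⁺][CO3²⁻]/Ksp = (0.445×10^-3)(2.807×10^-5) / 4.571×10^-9 = 2.73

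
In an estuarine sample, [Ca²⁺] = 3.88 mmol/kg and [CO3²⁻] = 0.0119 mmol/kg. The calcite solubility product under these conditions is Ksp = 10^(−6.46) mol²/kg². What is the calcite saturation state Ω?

Ω = 0.133

Ksp = 10^(−6.46) = 3.467×10^-7
Ω = [Ca²⁺][CO3²⁻]/Ksp = (3.88×10^-3)(0.0119×10^-3) / 3.467×10^-7 = 0.133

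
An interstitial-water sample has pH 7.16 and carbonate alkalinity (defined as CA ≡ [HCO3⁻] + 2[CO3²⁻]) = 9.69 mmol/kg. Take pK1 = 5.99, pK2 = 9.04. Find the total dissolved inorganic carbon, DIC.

DIC = 10.2 mmol/kg

CA = [HCO3⁻] + 2[CO3²⁻] = (α₁ + 2α₂)·DIC
At pH 7.16: [H⁺]/K1 = 10^-1.17 = 0.067608, K2/[H⁺] = 10^-1.88 = 0.013183
α₁ = 1/(1 + 0.067608 + 0.013183) = 1/1.0808 = 0.9252; α₂ = α₁·K2/[H⁺] = 0.01220
α₁ + 2α₂ = 0.9496
DIC = CA / (α₁ + 2α₂) = 9.69 / 0.9496 = 10.2 mmol/kg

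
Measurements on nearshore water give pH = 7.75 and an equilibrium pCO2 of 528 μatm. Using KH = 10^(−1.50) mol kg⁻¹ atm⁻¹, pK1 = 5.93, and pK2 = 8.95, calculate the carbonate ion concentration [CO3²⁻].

[CO2*] = KH · pCO2 = 10^(−1.50) × 528×10^-6 = 1.670×10^-5 mol/kg
α₀ = 1/(1 + K1/[H⁺] + K1K2/[H⁺]²) = 1/(1 + 10^+1.82 + 10^+0.62) = 0.01404
DIC = [CO2*]/α₀ = 1.670×10^-5 / 0.01404 = 1.189 mmol/kg
[CO3²⁻] = α₂·DIC; α₂ = 0.05852, so [CO3²⁻] = 0.05852 × 1.189 = 0.0696 mmol/kg

[CO3²⁻] = 0.0696 mmol/kg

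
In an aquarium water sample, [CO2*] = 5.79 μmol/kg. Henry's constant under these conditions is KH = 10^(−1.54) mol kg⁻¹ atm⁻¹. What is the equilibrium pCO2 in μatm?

KH = 10^(−1.54) = 2.884×10^-2 mol kg⁻¹ atm⁻¹
pCO2 = [CO2*]/KH = 5.79×10^-6 / 2.884×10^-2 = 2.01×10^-4 atm = 201 μatm

pCO2 = 201 μatm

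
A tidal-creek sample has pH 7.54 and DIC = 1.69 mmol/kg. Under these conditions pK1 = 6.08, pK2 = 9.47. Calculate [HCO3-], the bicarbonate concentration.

α₁ = 1 / (1 + [H⁺]/K1 + K2/[H⁺]) = 1 / (1 + 10^-1.46 + 10^-1.93)
   = 1 / (1 + 0.034674 + 0.011749) = 1/1.0464 = 0.9556
[HCO3⁻] = α₁ × DIC = 0.9556 × 1.69 = 1.62 mmol/kg

[HCO3⁻] = 1.62 mmol/kg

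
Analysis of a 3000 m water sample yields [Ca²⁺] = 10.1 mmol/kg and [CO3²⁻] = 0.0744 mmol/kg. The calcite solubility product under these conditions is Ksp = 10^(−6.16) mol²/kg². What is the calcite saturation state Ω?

Ω = 1.09

Ksp = 10^(−6.16) = 6.918×10^-7
Ω = [Ca²⁺][CO3²⁻]/Ksp = (10.1×10^-3)(0.0744×10^-3) / 6.918×10^-7 = 1.09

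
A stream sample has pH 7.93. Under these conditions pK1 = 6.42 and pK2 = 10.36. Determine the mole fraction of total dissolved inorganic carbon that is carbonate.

α₂ = 0.00359

α₂ = 1 / (1 + [H⁺]/K2 + [H⁺]²/(K1K2)) = 1 / (1 + 10^+2.43 + 10^+0.92)
   = 1 / (1 + 269.15 + 8.3176) = 1/278.47 = 0.003591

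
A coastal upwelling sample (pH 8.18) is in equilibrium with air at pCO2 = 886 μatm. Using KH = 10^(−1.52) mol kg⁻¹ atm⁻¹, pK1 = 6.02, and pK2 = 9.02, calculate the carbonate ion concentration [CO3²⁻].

[CO2*] = KH · pCO2 = 10^(−1.52) × 886×10^-6 = 2.676×10^-5 mol/kg
α₀ = 1/(1 + K1/[H⁺] + K1K2/[H⁺]²) = 1/(1 + 10^+2.16 + 10^+1.32) = 0.006008
DIC = [CO2*]/α₀ = 2.676×10^-5 / 0.006008 = 4.453 mmol/kg
[CO3²⁻] = α₂·DIC; α₂ = 0.1255, so [CO3²⁻] = 0.1255 × 4.453 = 0.559 mmol/kg

[CO3²⁻] = 0.559 mmol/kg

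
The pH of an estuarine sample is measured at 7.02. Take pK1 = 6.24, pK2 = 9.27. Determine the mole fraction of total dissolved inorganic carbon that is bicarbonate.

α₁ = 0.854

α₁ = 1 / (1 + [H⁺]/K1 + K2/[H⁺]) = 1 / (1 + 10^-0.78 + 10^-2.25)
   = 1 / (1 + 0.16596 + 0.0056234) = 1/1.1716 = 0.8535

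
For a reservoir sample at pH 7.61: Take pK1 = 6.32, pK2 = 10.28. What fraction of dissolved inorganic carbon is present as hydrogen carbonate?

α₁ = 0.949

α₁ = 1 / (1 + [H⁺]/K1 + K2/[H⁺]) = 1 / (1 + 10^-1.29 + 10^-2.67)
   = 1 / (1 + 0.051286 + 0.0021380) = 1/1.0534 = 0.9493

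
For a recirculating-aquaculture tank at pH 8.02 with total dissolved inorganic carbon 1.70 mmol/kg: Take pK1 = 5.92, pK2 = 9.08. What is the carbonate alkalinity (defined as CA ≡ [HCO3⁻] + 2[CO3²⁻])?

CA = [HCO3⁻] + 2[CO3²⁻] = (α₁ + 2α₂)·DIC
At pH 8.02: [H⁺]/K1 = 10^-2.10 = 0.0079433, K2/[H⁺] = 10^-1.06 = 0.087096
α₁ = 1/(1 + 0.0079433 + 0.087096) = 1/1.0950 = 0.9132; α₂ = α₁·K2/[H⁺] = 0.07954
α₁ + 2α₂ = 1.0723
CA = 1.0723 × 1.70 = 1.82 mmol/kg

CA = 1.82 mmol/kg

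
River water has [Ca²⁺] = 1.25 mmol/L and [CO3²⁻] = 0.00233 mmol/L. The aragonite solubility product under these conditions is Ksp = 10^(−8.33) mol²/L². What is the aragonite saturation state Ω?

Ksp = 10^(−8.33) = 4.677×10^-9
Ω = [Ca²⁺][CO3²⁻]/Ksp = (1.25×10^-3)(0.00233×10^-3) / 4.677×10^-9 = 0.623

Ω = 0.623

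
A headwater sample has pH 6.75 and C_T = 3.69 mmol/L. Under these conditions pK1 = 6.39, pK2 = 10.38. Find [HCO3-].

[HCO3⁻] = 2.57 mmol/L

α₁ = 1 / (1 + [H⁺]/K1 + K2/[H⁺]) = 1 / (1 + 10^-0.36 + 10^-3.63)
   = 1 / (1 + 0.43652 + 0.00023442) = 1/1.4368 = 0.6960
[HCO3⁻] = α₁ × DIC = 0.6960 × 3.69 = 2.57 mmol/L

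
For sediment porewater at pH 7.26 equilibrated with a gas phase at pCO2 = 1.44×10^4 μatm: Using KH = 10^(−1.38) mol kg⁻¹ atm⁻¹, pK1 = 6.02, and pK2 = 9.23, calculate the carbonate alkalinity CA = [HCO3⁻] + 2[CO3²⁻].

CA = 10.7 mmol/kg

[CO2*] = KH · pCO2 = 10^(−1.38) × 1.44×10^4×10^-6 = 6.003×10^-4 mol/kg
α₀ = 1/(1 + K1/[H⁺] + K1K2/[H⁺]²) = 1/(1 + 10^+1.24 + 10^-0.73) = 0.05387
DIC = [CO2*]/α₀ = 6.003×10^-4 / 0.05387 = 11.14 mmol/kg
CA = (α₁ + 2α₂)·DIC = (0.9361 + 2×0.01003) × 11.14 = 10.7 mmol/kg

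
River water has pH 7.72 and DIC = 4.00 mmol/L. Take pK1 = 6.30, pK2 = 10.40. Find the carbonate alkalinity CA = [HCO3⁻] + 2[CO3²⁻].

CA = 3.86 mmol/L

CA = [HCO3⁻] + 2[CO3²⁻] = (α₁ + 2α₂)·DIC
At pH 7.72: [H⁺]/K1 = 10^-1.42 = 0.038019, K2/[H⁺] = 10^-2.68 = 0.0020893
α₁ = 1/(1 + 0.038019 + 0.0020893) = 1/1.0401 = 0.9614; α₂ = α₁·K2/[H⁺] = 0.002009
α₁ + 2α₂ = 0.9655
CA = 0.9655 × 4.00 = 3.86 mmol/L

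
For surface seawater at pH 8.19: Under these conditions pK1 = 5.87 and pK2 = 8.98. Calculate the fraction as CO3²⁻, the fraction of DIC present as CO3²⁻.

α₂ = 1 / (1 + [H⁺]/K2 + [H⁺]²/(K1K2)) = 1 / (1 + 10^+0.79 + 10^-1.53)
   = 1 / (1 + 6.1660 + 0.029512) = 1/7.1955 = 0.1390

α₂ = 0.139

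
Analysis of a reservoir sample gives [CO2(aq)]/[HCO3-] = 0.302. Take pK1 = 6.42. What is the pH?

pH = 6.94

From K1 = [H⁺][HCO3-]/[CO2(aq)]:  pH = pK1 − log₁₀([CO2(aq)]/[HCO3-])
log₁₀(0.302) = -0.520
pH = 6.42 − (-0.520) = 6.94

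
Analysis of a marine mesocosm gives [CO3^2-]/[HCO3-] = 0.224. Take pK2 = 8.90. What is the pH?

pH = 8.25

From K2 = [H⁺][CO3^2-]/[HCO3-]:  pH = pK2 + log₁₀([CO3^2-]/[HCO3-])
log₁₀(0.224) = -0.650
pH = 8.90 + (-0.650) = 8.25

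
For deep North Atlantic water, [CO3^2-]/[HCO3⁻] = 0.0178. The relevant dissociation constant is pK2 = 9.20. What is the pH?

From K2 = [H⁺][CO3^2-]/[HCO3⁻]:  pH = pK2 + log₁₀([CO3^2-]/[HCO3⁻])
log₁₀(0.0178) = -1.750
pH = 9.20 + (-1.750) = 7.45

pH = 7.45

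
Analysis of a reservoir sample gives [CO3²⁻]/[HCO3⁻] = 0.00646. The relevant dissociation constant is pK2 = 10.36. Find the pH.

pH = 8.17

From K2 = [H⁺][CO3²⁻]/[HCO3⁻]:  pH = pK2 + log₁₀([CO3²⁻]/[HCO3⁻])
log₁₀(0.00646) = -2.190
pH = 10.36 + (-2.190) = 8.17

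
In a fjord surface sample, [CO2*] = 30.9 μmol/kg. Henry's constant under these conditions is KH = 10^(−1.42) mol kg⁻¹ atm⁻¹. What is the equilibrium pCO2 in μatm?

KH = 10^(−1.42) = 3.802×10^-2 mol kg⁻¹ atm⁻¹
pCO2 = [CO2*]/KH = 30.9×10^-6 / 3.802×10^-2 = 8.13×10^-4 atm = 813 μatm

pCO2 = 813 μatm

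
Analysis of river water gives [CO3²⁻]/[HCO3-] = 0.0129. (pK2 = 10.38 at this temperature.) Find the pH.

pH = 8.49

From K2 = [H⁺][CO3²⁻]/[HCO3-]:  pH = pK2 + log₁₀([CO3²⁻]/[HCO3-])
log₁₀(0.0129) = -1.889
pH = 10.38 + (-1.889) = 8.49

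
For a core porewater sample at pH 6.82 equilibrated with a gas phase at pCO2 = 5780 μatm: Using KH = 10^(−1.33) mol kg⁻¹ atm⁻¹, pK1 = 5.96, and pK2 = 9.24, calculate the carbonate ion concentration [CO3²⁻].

[CO2*] = KH · pCO2 = 10^(−1.33) × 5780×10^-6 = 2.704×10^-4 mol/kg
α₀ = 1/(1 + K1/[H⁺] + K1K2/[H⁺]²) = 1/(1 + 10^+0.86 + 10^-1.56) = 0.1209
DIC = [CO2*]/α₀ = 2.704×10^-4 / 0.1209 = 2.236 mmol/kg
[CO3²⁻] = α₂·DIC; α₂ = 0.003330, so [CO3²⁻] = 0.003330 × 2.236 = 0.00745 mmol/kg = 7.45 μmol/kg

[CO3²⁻] = 7.45 μmol/kg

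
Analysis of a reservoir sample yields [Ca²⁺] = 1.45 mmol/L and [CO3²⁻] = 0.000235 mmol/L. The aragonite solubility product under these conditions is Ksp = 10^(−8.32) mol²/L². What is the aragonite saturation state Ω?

Ω = 0.0712

Ksp = 10^(−8.32) = 4.786×10^-9
Ω = [Ca²⁺][CO3²⁻]/Ksp = (1.45×10^-3)(0.000235×10^-3) / 4.786×10^-9 = 0.0712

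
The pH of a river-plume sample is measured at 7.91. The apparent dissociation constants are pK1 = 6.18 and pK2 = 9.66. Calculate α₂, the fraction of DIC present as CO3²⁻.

α₂ = 1 / (1 + [H⁺]/K2 + [H⁺]²/(K1K2)) = 1 / (1 + 10^+1.75 + 10^+0.02)
   = 1 / (1 + 56.234 + 1.0471) = 1/58.281 = 0.01716

α₂ = 0.0172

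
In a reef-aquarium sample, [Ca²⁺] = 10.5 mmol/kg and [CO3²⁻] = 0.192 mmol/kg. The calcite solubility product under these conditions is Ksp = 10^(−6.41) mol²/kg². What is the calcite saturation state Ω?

Ksp = 10^(−6.41) = 3.890×10^-7
Ω = [Ca²⁺][CO3²⁻]/Ksp = (10.5×10^-3)(0.192×10^-3) / 3.890×10^-7 = 5.18

Ω = 5.18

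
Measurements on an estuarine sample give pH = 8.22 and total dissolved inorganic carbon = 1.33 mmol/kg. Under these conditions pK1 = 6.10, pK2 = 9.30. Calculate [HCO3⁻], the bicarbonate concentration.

[HCO3⁻] = 1.22 mmol/kg

α₁ = 1 / (1 + [H⁺]/K1 + K2/[H⁺]) = 1 / (1 + 10^-2.12 + 10^-1.08)
   = 1 / (1 + 0.0075858 + 0.083176) = 1/1.0908 = 0.9168
[HCO3⁻] = α₁ × DIC = 0.9168 × 1.33 = 1.22 mmol/kg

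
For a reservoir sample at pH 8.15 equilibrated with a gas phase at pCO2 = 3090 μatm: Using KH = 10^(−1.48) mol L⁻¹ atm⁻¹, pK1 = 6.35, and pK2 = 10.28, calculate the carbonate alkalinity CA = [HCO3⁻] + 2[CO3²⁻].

CA = 6.55 mmol/L

[CO2*] = KH · pCO2 = 10^(−1.48) × 3090×10^-6 = 1.023×10^-4 mol/L
α₀ = 1/(1 + K1/[H⁺] + K1K2/[H⁺]²) = 1/(1 + 10^+1.80 + 10^-0.33) = 0.01549
DIC = [CO2*]/α₀ = 1.023×10^-4 / 0.01549 = 6.606 mmol/L
CA = (α₁ + 2α₂)·DIC = (0.9773 + 2×0.007245) × 6.606 = 6.55 mmol/L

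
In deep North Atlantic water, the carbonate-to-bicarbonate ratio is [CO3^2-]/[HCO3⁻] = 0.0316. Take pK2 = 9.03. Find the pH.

pH = 7.53

From K2 = [H⁺][CO3^2-]/[HCO3⁻]:  pH = pK2 + log₁₀([CO3^2-]/[HCO3⁻])
log₁₀(0.0316) = -1.500
pH = 9.03 + (-1.500) = 7.53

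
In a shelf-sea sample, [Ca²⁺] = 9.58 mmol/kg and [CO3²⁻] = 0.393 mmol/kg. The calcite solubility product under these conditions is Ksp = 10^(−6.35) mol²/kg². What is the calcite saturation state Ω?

Ω = 8.43

Ksp = 10^(−6.35) = 4.467×10^-7
Ω = [Ca²⁺][CO3²⁻]/Ksp = (9.58×10^-3)(0.393×10^-3) / 4.467×10^-7 = 8.43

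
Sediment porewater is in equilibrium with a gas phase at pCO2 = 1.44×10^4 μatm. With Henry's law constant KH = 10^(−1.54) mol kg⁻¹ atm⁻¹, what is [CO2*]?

[CO2*] = 415 μmol/kg

KH = 10^(−1.54) = 2.884×10^-2 mol kg⁻¹ atm⁻¹
[CO2*] = KH · pCO2 = 2.884×10^-2 × 1.44×10^4×10^-6 atm = 4.15×10^-4 mol/kg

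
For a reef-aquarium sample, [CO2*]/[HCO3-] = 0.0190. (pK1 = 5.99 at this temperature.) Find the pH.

From K1 = [H⁺][HCO3-]/[CO2*]:  pH = pK1 − log₁₀([CO2*]/[HCO3-])
log₁₀(0.0190) = -1.721
pH = 5.99 − (-1.721) = 7.71

pH = 7.71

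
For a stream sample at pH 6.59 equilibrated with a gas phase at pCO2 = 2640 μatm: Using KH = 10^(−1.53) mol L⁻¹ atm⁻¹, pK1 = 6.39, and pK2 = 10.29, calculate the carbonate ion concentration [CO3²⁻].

[CO2*] = KH · pCO2 = 10^(−1.53) × 2640×10^-6 = 7.791×10^-5 mol/L
α₀ = 1/(1 + K1/[H⁺] + K1K2/[H⁺]²) = 1/(1 + 10^+0.20 + 10^-3.50) = 0.3868
DIC = [CO2*]/α₀ = 7.791×10^-5 / 0.3868 = 0.2014 mmol/L
[CO3²⁻] = α₂·DIC; α₂ = 0.0001223, so [CO3²⁻] = 0.0001223 × 0.2014 = 2.46×10^-5 mmol/L = 0.0246 μmol/L

[CO3²⁻] = 0.0246 μmol/L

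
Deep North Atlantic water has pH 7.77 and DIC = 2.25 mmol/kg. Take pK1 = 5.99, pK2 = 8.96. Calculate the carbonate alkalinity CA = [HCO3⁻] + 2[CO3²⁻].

CA = [HCO3⁻] + 2[CO3²⁻] = (α₁ + 2α₂)·DIC
At pH 7.77: [H⁺]/K1 = 10^-1.78 = 0.016596, K2/[H⁺] = 10^-1.19 = 0.064565
α₁ = 1/(1 + 0.016596 + 0.064565) = 1/1.0812 = 0.9249; α₂ = α₁·K2/[H⁺] = 0.05972
α₁ + 2α₂ = 1.0444
CA = 1.0444 × 2.25 = 2.35 mmol/kg

CA = 2.35 mmol/kg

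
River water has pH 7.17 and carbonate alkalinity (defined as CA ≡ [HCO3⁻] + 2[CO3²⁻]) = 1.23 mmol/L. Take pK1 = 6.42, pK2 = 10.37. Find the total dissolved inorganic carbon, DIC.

DIC = 1.45 mmol/L

CA = [HCO3⁻] + 2[CO3²⁻] = (α₁ + 2α₂)·DIC
At pH 7.17: [H⁺]/K1 = 10^-0.75 = 0.17783, K2/[H⁺] = 10^-3.20 = 0.00063096
α₁ = 1/(1 + 0.17783 + 0.00063096) = 1/1.1785 = 0.8486; α₂ = α₁·K2/[H⁺] = 0.0005354
α₁ + 2α₂ = 0.8496
DIC = CA / (α₁ + 2α₂) = 1.23 / 0.8496 = 1.45 mmol/L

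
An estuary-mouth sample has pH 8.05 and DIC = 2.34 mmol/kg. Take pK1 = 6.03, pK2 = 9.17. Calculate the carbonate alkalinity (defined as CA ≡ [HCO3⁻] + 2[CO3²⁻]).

CA = 2.48 mmol/kg

CA = [HCO3⁻] + 2[CO3²⁻] = (α₁ + 2α₂)·DIC
At pH 8.05: [H⁺]/K1 = 10^-2.02 = 0.0095499, K2/[H⁺] = 10^-1.12 = 0.075858
α₁ = 1/(1 + 0.0095499 + 0.075858) = 1/1.0854 = 0.9213; α₂ = α₁·K2/[H⁺] = 0.06989
α₁ + 2α₂ = 1.0611
CA = 1.0611 × 2.34 = 2.48 mmol/kg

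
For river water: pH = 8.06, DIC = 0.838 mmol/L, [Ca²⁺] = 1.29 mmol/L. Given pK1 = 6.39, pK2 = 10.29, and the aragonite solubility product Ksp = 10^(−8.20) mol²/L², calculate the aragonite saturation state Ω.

α₂ = 1 / (1 + [H⁺]/K2 + [H⁺]²/(K1K2)) = 1 / (1 + 10^+2.23 + 10^+0.56)
   = 1 / (1 + 169.82 + 3.6308) = 1/174.46 = 0.005732
[CO3²⁻] = α₂ × DIC = 0.005732 × 0.838 = 0.004804 mmol/L = 4.804 μmol/L
Ksp = 10^(−8.20) = 6.310×10^-9
Ω = [Ca²⁺][CO3²⁻]/Ksp = (1.29×10^-3)(4.804×10^-6) / 6.310×10^-9 = 0.982

Ω = 0.982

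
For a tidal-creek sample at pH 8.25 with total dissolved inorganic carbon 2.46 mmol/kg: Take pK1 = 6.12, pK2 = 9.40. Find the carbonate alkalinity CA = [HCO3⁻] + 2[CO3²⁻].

CA = [HCO3⁻] + 2[CO3²⁻] = (α₁ + 2α₂)·DIC
At pH 8.25: [H⁺]/K1 = 10^-2.13 = 0.0074131, K2/[H⁺] = 10^-1.15 = 0.070795
α₁ = 1/(1 + 0.0074131 + 0.070795) = 1/1.0782 = 0.9275; α₂ = α₁·K2/[H⁺] = 0.06566
α₁ + 2α₂ = 1.0588
CA = 1.0588 × 2.46 = 2.60 mmol/kg

CA = 2.60 mmol/kg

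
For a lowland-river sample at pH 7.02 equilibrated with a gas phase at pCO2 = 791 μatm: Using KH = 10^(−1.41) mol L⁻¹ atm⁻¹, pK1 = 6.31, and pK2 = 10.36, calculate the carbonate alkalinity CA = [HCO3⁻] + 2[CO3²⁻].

[CO2*] = KH · pCO2 = 10^(−1.41) × 791×10^-6 = 3.077×10^-5 mol/L
α₀ = 1/(1 + K1/[H⁺] + K1K2/[H⁺]²) = 1/(1 + 10^+0.71 + 10^-2.63) = 0.1631
DIC = [CO2*]/α₀ = 3.077×10^-5 / 0.1631 = 0.1887 mmol/L
CA = (α₁ + 2α₂)·DIC = (0.8365 + 2×0.0003824) × 0.1887 = 0.158 mmol/L

CA = 0.158 mmol/L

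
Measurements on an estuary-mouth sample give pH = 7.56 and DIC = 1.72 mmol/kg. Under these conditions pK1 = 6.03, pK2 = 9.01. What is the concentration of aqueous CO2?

α₀ = 1 / (1 + K1/[H⁺] + K1K2/[H⁺]²) = 1 / (1 + 10^+1.53 + 10^+0.08)
   = 1 / (1 + 33.884 + 1.2023) = 1/36.087 = 0.02771
[CO2*] = α₀ × DIC = 0.02771 × 1.72 = 0.0477 mmol/kg

[CO2*] = 0.0477 mmol/kg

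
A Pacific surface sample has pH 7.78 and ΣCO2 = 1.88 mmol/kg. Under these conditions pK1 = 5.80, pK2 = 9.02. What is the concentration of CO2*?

α₀ = 1 / (1 + K1/[H⁺] + K1K2/[H⁺]²) = 1 / (1 + 10^+1.98 + 10^+0.74)
   = 1 / (1 + 95.499 + 5.4954) = 1/101.99 = 0.009804
[CO2*] = α₀ × DIC = 0.009804 × 1.88 = 0.0184 mmol/kg = 18.4 μmol/kg

[CO2*] = 18.4 μmol/kg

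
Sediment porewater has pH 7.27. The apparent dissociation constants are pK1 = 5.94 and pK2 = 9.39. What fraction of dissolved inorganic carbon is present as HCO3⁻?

α₁ = 0.948

α₁ = 1 / (1 + [H⁺]/K1 + K2/[H⁺]) = 1 / (1 + 10^-1.33 + 10^-2.12)
   = 1 / (1 + 0.046774 + 0.0075858) = 1/1.0544 = 0.9484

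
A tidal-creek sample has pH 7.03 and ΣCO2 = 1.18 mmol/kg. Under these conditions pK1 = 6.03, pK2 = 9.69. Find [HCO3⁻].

[HCO3⁻] = 1.07 mmol/kg

α₁ = 1 / (1 + [H⁺]/K1 + K2/[H⁺]) = 1 / (1 + 10^-1.00 + 10^-2.66)
   = 1 / (1 + 0.10000 + 0.0021878) = 1/1.1022 = 0.9073
[HCO3⁻] = α₁ × DIC = 0.9073 × 1.18 = 1.07 mmol/kg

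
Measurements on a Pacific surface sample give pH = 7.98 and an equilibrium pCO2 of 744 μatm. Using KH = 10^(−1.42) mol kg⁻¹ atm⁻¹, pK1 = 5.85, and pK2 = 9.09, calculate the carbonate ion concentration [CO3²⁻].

[CO2*] = KH · pCO2 = 10^(−1.42) × 744×10^-6 = 2.829×10^-5 mol/kg
α₀ = 1/(1 + K1/[H⁺] + K1K2/[H⁺]²) = 1/(1 + 10^+2.13 + 10^+1.02) = 0.006832
DIC = [CO2*]/α₀ = 2.829×10^-5 / 0.006832 = 4.140 mmol/kg
[CO3²⁻] = α₂·DIC; α₂ = 0.07154, so [CO3²⁻] = 0.07154 × 4.140 = 0.296 mmol/kg

[CO3²⁻] = 0.296 mmol/kg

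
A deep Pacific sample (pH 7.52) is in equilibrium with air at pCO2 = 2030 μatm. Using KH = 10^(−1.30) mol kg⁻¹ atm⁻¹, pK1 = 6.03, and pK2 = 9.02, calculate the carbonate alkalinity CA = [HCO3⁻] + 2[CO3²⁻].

[CO2*] = KH · pCO2 = 10^(−1.30) × 2030×10^-6 = 1.017×10^-4 mol/kg
α₀ = 1/(1 + K1/[H⁺] + K1K2/[H⁺]²) = 1/(1 + 10^+1.49 + 10^-0.01) = 0.03041
DIC = [CO2*]/α₀ = 1.017×10^-4 / 0.03041 = 3.345 mmol/kg
CA = (α₁ + 2α₂)·DIC = (0.9399 + 2×0.02972) × 3.345 = 3.34 mmol/kg

CA = 3.34 mmol/kg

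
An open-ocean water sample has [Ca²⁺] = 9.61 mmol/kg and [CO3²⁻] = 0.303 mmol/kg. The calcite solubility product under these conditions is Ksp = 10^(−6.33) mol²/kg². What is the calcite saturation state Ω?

Ω = 6.23

Ksp = 10^(−6.33) = 4.677×10^-7
Ω = [Ca²⁺][CO3²⁻]/Ksp = (9.61×10^-3)(0.303×10^-3) / 4.677×10^-7 = 6.23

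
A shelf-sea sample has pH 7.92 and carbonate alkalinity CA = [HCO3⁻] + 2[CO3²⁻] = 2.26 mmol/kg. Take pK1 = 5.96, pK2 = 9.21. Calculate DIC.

CA = [HCO3⁻] + 2[CO3²⁻] = (α₁ + 2α₂)·DIC
At pH 7.92: [H⁺]/K1 = 10^-1.96 = 0.010965, K2/[H⁺] = 10^-1.29 = 0.051286
α₁ = 1/(1 + 0.010965 + 0.051286) = 1/1.0623 = 0.9414; α₂ = α₁·K2/[H⁺] = 0.04828
α₁ + 2α₂ = 1.0380
DIC = CA / (α₁ + 2α₂) = 2.26 / 1.0380 = 2.18 mmol/kg

DIC = 2.18 mmol/kg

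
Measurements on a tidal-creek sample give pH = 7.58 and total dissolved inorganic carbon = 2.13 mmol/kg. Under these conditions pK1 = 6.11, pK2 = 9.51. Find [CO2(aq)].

[CO2*] = 0.0690 mmol/kg

α₀ = 1 / (1 + K1/[H⁺] + K1K2/[H⁺]²) = 1 / (1 + 10^+1.47 + 10^-0.46)
   = 1 / (1 + 29.512 + 0.34674) = 1/30.859 = 0.03241
[CO2*] = α₀ × DIC = 0.03241 × 2.13 = 0.0690 mmol/kg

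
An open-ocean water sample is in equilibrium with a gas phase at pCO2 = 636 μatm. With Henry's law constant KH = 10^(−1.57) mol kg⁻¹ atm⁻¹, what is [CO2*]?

[CO2*] = 17.1 μmol/kg

KH = 10^(−1.57) = 2.692×10^-2 mol kg⁻¹ atm⁻¹
[CO2*] = KH · pCO2 = 2.692×10^-2 × 636×10^-6 atm = 1.71×10^-5 mol/kg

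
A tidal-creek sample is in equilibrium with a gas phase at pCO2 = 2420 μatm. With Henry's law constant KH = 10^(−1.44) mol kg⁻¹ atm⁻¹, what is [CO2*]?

KH = 10^(−1.44) = 3.631×10^-2 mol kg⁻¹ atm⁻¹
[CO2*] = KH · pCO2 = 3.631×10^-2 × 2420×10^-6 atm = 8.79×10^-5 mol/kg

[CO2*] = 87.9 μmol/kg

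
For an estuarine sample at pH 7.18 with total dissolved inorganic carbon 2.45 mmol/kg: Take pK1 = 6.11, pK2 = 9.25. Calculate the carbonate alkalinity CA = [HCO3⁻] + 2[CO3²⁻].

CA = 2.28 mmol/kg

CA = [HCO3⁻] + 2[CO3²⁻] = (α₁ + 2α₂)·DIC
At pH 7.18: [H⁺]/K1 = 10^-1.07 = 0.085114, K2/[H⁺] = 10^-2.07 = 0.0085114
α₁ = 1/(1 + 0.085114 + 0.0085114) = 1/1.0936 = 0.9144; α₂ = α₁·K2/[H⁺] = 0.007783
α₁ + 2α₂ = 0.9300
CA = 0.9300 × 2.45 = 2.28 mmol/kg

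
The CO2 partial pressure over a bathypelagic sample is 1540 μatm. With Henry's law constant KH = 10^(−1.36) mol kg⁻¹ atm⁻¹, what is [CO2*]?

KH = 10^(−1.36) = 4.365×10^-2 mol kg⁻¹ atm⁻¹
[CO2*] = KH · pCO2 = 4.365×10^-2 × 1540×10^-6 atm = 6.72×10^-5 mol/kg

[CO2*] = 67.2 μmol/kg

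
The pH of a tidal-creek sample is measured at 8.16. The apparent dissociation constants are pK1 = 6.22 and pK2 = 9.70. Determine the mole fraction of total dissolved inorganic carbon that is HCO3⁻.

α₁ = 1 / (1 + [H⁺]/K1 + K2/[H⁺]) = 1 / (1 + 10^-1.94 + 10^-1.54)
   = 1 / (1 + 0.011482 + 0.028840) = 1/1.0403 = 0.9612

α₁ = 0.961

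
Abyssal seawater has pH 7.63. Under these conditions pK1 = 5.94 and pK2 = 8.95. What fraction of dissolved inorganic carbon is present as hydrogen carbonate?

α₁ = 1 / (1 + [H⁺]/K1 + K2/[H⁺]) = 1 / (1 + 10^-1.69 + 10^-1.32)
   = 1 / (1 + 0.020417 + 0.047863) = 1/1.0683 = 0.9361

α₁ = 0.936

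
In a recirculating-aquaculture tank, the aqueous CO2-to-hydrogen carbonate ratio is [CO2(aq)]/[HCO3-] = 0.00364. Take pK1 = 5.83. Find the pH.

From K1 = [H⁺][HCO3-]/[CO2(aq)]:  pH = pK1 − log₁₀([CO2(aq)]/[HCO3-])
log₁₀(0.00364) = -2.439
pH = 5.83 − (-2.439) = 8.27

pH = 8.27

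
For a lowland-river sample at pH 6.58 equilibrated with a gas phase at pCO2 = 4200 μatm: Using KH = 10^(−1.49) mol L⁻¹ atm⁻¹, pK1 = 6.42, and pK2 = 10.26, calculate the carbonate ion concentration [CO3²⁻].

[CO2*] = KH · pCO2 = 10^(−1.49) × 4200×10^-6 = 1.359×10^-4 mol/L
α₀ = 1/(1 + K1/[H⁺] + K1K2/[H⁺]²) = 1/(1 + 10^+0.16 + 10^-3.52) = 0.4089
DIC = [CO2*]/α₀ = 1.359×10^-4 / 0.4089 = 0.3324 mmol/L
[CO3²⁻] = α₂·DIC; α₂ = 0.0001235, so [CO3²⁻] = 0.0001235 × 0.3324 = 4.10×10^-5 mmol/L = 0.0410 μmol/L

[CO3²⁻] = 0.0410 μmol/L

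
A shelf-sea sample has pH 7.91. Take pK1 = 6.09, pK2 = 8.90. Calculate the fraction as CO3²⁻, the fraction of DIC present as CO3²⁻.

α₂ = 0.0916

α₂ = 1 / (1 + [H⁺]/K2 + [H⁺]²/(K1K2)) = 1 / (1 + 10^+0.99 + 10^-0.83)
   = 1 / (1 + 9.7724 + 0.14791) = 1/10.920 = 0.09157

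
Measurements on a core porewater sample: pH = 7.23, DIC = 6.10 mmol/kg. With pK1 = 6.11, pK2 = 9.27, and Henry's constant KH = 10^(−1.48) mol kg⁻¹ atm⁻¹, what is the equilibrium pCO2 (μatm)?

α₀ = 1 / (1 + K1/[H⁺] + K1K2/[H⁺]²) = 1 / (1 + 10^+1.12 + 10^-0.92)
   = 1 / (1 + 13.183 + 0.12023) = 1/14.303 = 0.06992
[CO2*] = α₀ × DIC = 0.06992 × 6.10 = 0.4265 mmol/kg
pCO2 = [CO2*]/KH = 4.265×10^-4 / 3.311×10^-2 = 1.29×10^4 μatm

pCO2 = 1.29×10^4 μatm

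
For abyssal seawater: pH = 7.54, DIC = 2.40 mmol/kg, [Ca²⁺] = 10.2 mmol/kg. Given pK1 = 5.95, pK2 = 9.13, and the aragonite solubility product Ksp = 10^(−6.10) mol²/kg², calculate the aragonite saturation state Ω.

α₂ = 1 / (1 + [H⁺]/K2 + [H⁺]²/(K1K2)) = 1 / (1 + 10^+1.59 + 10^+0.00)
   = 1 / (1 + 38.905 + 1.0000) = 1/40.905 = 0.02445
[CO3²⁻] = α₂ × DIC = 0.02445 × 2.40 = 0.05867 mmol/kg
Ksp = 10^(−6.10) = 7.943×10^-7
Ω = [Ca²⁺][CO3²⁻]/Ksp = (10.2×10^-3)(5.867×10^-5) / 7.943×10^-7 = 0.753

Ω = 0.753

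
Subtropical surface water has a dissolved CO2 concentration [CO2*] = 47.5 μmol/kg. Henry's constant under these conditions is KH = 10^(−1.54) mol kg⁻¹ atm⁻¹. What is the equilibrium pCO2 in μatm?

pCO2 = 1650 μatm

KH = 10^(−1.54) = 2.884×10^-2 mol kg⁻¹ atm⁻¹
pCO2 = [CO2*]/KH = 47.5×10^-6 / 2.884×10^-2 = 1.65×10^-3 atm = 1650 μatm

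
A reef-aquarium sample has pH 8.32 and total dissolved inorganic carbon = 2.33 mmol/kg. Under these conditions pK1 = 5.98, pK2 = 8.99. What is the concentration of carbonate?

α₂ = 1 / (1 + [H⁺]/K2 + [H⁺]²/(K1K2)) = 1 / (1 + 10^+0.67 + 10^-1.67)
   = 1 / (1 + 4.6774 + 0.021380) = 1/5.6987 = 0.1755
[CO3²⁻] = α₂ × DIC = 0.1755 × 2.33 = 0.409 mmol/kg

[CO3²⁻] = 0.409 mmol/kg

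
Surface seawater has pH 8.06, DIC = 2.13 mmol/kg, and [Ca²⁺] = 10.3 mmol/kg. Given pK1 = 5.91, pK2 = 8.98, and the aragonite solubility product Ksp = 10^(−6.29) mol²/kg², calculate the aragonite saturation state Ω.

α₂ = 1 / (1 + [H⁺]/K2 + [H⁺]²/(K1K2)) = 1 / (1 + 10^+0.92 + 10^-1.23)
   = 1 / (1 + 8.3176 + 0.058884) = 1/9.3765 = 0.1066
[CO3²⁻] = α₂ × DIC = 0.1066 × 2.13 = 0.2272 mmol/kg
Ksp = 10^(−6.29) = 5.129×10^-7
Ω = [Ca²⁺][CO3²⁻]/Ksp = (10.3×10^-3)(2.272×10^-4) / 5.129×10^-7 = 4.56

Ω = 4.56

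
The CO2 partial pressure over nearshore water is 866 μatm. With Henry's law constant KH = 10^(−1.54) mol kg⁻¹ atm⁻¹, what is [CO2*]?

[CO2*] = 25.0 μmol/kg

KH = 10^(−1.54) = 2.884×10^-2 mol kg⁻¹ atm⁻¹
[CO2*] = KH · pCO2 = 2.884×10^-2 × 866×10^-6 atm = 2.50×10^-5 mol/kg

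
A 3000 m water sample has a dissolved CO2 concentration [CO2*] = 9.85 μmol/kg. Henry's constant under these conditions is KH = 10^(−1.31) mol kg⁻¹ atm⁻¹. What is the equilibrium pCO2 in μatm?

pCO2 = 201 μatm

KH = 10^(−1.31) = 4.898×10^-2 mol kg⁻¹ atm⁻¹
pCO2 = [CO2*]/KH = 9.85×10^-6 / 4.898×10^-2 = 2.01×10^-4 atm = 201 μatm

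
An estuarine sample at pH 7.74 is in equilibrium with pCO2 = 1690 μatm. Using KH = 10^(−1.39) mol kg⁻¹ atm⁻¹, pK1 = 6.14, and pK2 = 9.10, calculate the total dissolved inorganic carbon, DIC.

[CO2*] = KH · pCO2 = 10^(−1.39) × 1690×10^-6 = 6.885×10^-5 mol/kg
α₀ = 1/(1 + K1/[H⁺] + K1K2/[H⁺]²) = 1/(1 + 10^+1.60 + 10^+0.24) = 0.02350
DIC = [CO2*]/α₀ = 6.885×10^-5 / 0.02350 = 2.93 mmol/kg

DIC = 2.93 mmol/kg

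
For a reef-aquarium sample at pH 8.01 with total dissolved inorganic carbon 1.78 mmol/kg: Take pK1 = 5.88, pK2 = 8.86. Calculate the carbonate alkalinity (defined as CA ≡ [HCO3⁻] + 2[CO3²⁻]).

CA = [HCO3⁻] + 2[CO3²⁻] = (α₁ + 2α₂)·DIC
At pH 8.01: [H⁺]/K1 = 10^-2.13 = 0.0074131, K2/[H⁺] = 10^-0.85 = 0.14125
α₁ = 1/(1 + 0.0074131 + 0.14125) = 1/1.1487 = 0.8706; α₂ = α₁·K2/[H⁺] = 0.1230
α₁ + 2α₂ = 1.1165
CA = 1.1165 × 1.78 = 1.99 mmol/kg

CA = 1.99 mmol/kg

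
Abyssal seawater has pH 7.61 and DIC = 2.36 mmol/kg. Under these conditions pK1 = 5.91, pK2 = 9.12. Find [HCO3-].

α₁ = 1 / (1 + [H⁺]/K1 + K2/[H⁺]) = 1 / (1 + 10^-1.70 + 10^-1.51)
   = 1 / (1 + 0.019953 + 0.030903) = 1/1.0509 = 0.9516
[HCO3⁻] = α₁ × DIC = 0.9516 × 2.36 = 2.25 mmol/kg

[HCO3⁻] = 2.25 mmol/kg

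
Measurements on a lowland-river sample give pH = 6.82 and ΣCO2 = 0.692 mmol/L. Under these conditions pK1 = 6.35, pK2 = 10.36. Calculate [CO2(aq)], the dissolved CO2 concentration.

α₀ = 1 / (1 + K1/[H⁺] + K1K2/[H⁺]²) = 1 / (1 + 10^+0.47 + 10^-3.07)
   = 1 / (1 + 2.9512 + 0.00085114) = 1/3.9521 = 0.2530
[CO2*] = α₀ × DIC = 0.2530 × 0.692 = 0.175 mmol/L

[CO2*] = 0.175 mmol/L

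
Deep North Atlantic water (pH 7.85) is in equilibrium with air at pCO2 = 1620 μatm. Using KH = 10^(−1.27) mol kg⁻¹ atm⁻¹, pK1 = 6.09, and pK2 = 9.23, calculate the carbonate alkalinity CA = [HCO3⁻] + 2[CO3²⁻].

CA = 5.42 mmol/kg

[CO2*] = KH · pCO2 = 10^(−1.27) × 1620×10^-6 = 8.700×10^-5 mol/kg
α₀ = 1/(1 + K1/[H⁺] + K1K2/[H⁺]²) = 1/(1 + 10^+1.76 + 10^+0.38) = 0.01641
DIC = [CO2*]/α₀ = 8.700×10^-5 / 0.01641 = 5.302 mmol/kg
CA = (α₁ + 2α₂)·DIC = (0.9442 + 2×0.03936) × 5.302 = 5.42 mmol/kg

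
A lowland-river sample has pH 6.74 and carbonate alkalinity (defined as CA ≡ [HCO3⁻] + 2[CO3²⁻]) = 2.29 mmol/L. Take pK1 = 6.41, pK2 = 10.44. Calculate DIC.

CA = [HCO3⁻] + 2[CO3²⁻] = (α₁ + 2α₂)·DIC
At pH 6.74: [H⁺]/K1 = 10^-0.33 = 0.46774, K2/[H⁺] = 10^-3.70 = 0.00019953
α₁ = 1/(1 + 0.46774 + 0.00019953) = 1/1.4679 = 0.6812; α₂ = α₁·K2/[H⁺] = 0.0001359
α₁ + 2α₂ = 0.6815
DIC = CA / (α₁ + 2α₂) = 2.29 / 0.6815 = 3.36 mmol/L

DIC = 3.36 mmol/L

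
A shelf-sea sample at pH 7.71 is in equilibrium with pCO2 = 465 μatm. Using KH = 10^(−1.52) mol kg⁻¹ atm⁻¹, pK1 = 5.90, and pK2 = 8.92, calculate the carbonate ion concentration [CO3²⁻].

[CO3²⁻] = 0.0559 mmol/kg

[CO2*] = KH · pCO2 = 10^(−1.52) × 465×10^-6 = 1.404×10^-5 mol/kg
α₀ = 1/(1 + K1/[H⁺] + K1K2/[H⁺]²) = 1/(1 + 10^+1.81 + 10^+0.60) = 0.01438
DIC = [CO2*]/α₀ = 1.404×10^-5 / 0.01438 = 0.9766 mmol/kg
[CO3²⁻] = α₂·DIC; α₂ = 0.05724, so [CO3²⁻] = 0.05724 × 0.9766 = 0.0559 mmol/kg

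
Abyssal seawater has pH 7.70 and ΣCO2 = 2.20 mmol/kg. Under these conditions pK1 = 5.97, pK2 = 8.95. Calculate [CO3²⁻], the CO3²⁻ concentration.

[CO3²⁻] = 0.115 mmol/kg

α₂ = 1 / (1 + [H⁺]/K2 + [H⁺]²/(K1K2)) = 1 / (1 + 10^+1.25 + 10^-0.48)
   = 1 / (1 + 17.783 + 0.33113) = 1/19.114 = 0.05232
[CO3²⁻] = α₂ × DIC = 0.05232 × 2.20 = 0.115 mmol/kg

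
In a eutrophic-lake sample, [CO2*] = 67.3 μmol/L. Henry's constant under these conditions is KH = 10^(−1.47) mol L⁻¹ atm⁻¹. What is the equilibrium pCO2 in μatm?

KH = 10^(−1.47) = 3.388×10^-2 mol L⁻¹ atm⁻¹
pCO2 = [CO2*]/KH = 67.3×10^-6 / 3.388×10^-2 = 1.99×10^-3 atm = 1990 μatm

pCO2 = 1990 μatm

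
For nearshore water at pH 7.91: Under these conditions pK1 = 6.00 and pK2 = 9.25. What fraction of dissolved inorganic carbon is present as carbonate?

α₂ = 0.0432

α₂ = 1 / (1 + [H⁺]/K2 + [H⁺]²/(K1K2)) = 1 / (1 + 10^+1.34 + 10^-0.57)
   = 1 / (1 + 21.878 + 0.26915) = 1/23.147 = 0.04320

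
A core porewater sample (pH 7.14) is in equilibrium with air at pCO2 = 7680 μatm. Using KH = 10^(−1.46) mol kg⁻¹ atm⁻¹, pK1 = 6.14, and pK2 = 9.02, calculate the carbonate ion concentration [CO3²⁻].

[CO2*] = KH · pCO2 = 10^(−1.46) × 7680×10^-6 = 2.663×10^-4 mol/kg
α₀ = 1/(1 + K1/[H⁺] + K1K2/[H⁺]²) = 1/(1 + 10^+1.00 + 10^-0.88) = 0.08983
DIC = [CO2*]/α₀ = 2.663×10^-4 / 0.08983 = 2.964 mmol/kg
[CO3²⁻] = α₂·DIC; α₂ = 0.01184, so [CO3²⁻] = 0.01184 × 2.964 = 0.0351 mmol/kg

[CO3²⁻] = 0.0351 mmol/kg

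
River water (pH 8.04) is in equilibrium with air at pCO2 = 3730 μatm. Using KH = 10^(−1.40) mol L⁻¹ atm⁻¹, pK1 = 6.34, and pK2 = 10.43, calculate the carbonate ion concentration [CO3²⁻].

[CO2*] = KH · pCO2 = 10^(−1.40) × 3730×10^-6 = 1.485×10^-4 mol/L
α₀ = 1/(1 + K1/[H⁺] + K1K2/[H⁺]²) = 1/(1 + 10^+1.70 + 10^-0.69) = 0.01948
DIC = [CO2*]/α₀ = 1.485×10^-4 / 0.01948 = 7.621 mmol/L
[CO3²⁻] = α₂·DIC; α₂ = 0.003978, so [CO3²⁻] = 0.003978 × 7.621 = 0.0303 mmol/L

[CO3²⁻] = 0.0303 mmol/L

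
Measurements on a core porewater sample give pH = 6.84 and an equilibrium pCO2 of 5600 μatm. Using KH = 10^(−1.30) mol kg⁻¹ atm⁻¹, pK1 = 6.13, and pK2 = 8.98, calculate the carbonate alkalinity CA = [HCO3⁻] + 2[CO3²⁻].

CA = 1.46 mmol/kg

[CO2*] = KH · pCO2 = 10^(−1.30) × 5600×10^-6 = 2.807×10^-4 mol/kg
α₀ = 1/(1 + K1/[H⁺] + K1K2/[H⁺]²) = 1/(1 + 10^+0.71 + 10^-1.43) = 0.1622
DIC = [CO2*]/α₀ = 2.807×10^-4 / 0.1622 = 1.731 mmol/kg
CA = (α₁ + 2α₂)·DIC = (0.8318 + 2×0.006026) × 1.731 = 1.46 mmol/kg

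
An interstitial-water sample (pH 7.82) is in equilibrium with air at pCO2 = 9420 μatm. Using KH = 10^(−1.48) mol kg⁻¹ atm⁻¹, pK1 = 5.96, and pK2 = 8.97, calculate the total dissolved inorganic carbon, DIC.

DIC = 24.5 mmol/kg

[CO2*] = KH · pCO2 = 10^(−1.48) × 9420×10^-6 = 3.119×10^-4 mol/kg
α₀ = 1/(1 + K1/[H⁺] + K1K2/[H⁺]²) = 1/(1 + 10^+1.86 + 10^+0.71) = 0.01273
DIC = [CO2*]/α₀ = 3.119×10^-4 / 0.01273 = 24.5 mmol/kg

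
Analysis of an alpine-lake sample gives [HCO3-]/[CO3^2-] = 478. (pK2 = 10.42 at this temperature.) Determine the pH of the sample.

From K2 = [H⁺][CO3^2-]/[HCO3-]:  pH = pK2 − log₁₀([HCO3-]/[CO3^2-])
log₁₀(478) = +2.679
pH = 10.42 − (+2.679) = 7.74

pH = 7.74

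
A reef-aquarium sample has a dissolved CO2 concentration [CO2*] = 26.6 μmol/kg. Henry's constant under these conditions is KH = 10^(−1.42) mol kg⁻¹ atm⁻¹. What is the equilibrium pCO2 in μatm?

pCO2 = 700 μatm

KH = 10^(−1.42) = 3.802×10^-2 mol kg⁻¹ atm⁻¹
pCO2 = [CO2*]/KH = 26.6×10^-6 / 3.802×10^-2 = 7.00×10^-4 atm = 700 μatm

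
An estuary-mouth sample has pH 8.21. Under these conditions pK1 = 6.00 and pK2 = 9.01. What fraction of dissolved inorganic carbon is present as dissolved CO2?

α₀ = 0.00529

α₀ = 1 / (1 + K1/[H⁺] + K1K2/[H⁺]²) = 1 / (1 + 10^+2.21 + 10^+1.41)
   = 1 / (1 + 162.18 + 25.704) = 1/188.88 = 0.005294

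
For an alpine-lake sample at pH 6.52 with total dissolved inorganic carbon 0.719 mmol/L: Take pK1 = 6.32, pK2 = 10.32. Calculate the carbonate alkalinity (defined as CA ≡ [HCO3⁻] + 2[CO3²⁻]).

CA = 0.441 mmol/L

CA = [HCO3⁻] + 2[CO3²⁻] = (α₁ + 2α₂)·DIC
At pH 6.52: [H⁺]/K1 = 10^-0.20 = 0.63096, K2/[H⁺] = 10^-3.80 = 0.00015849
α₁ = 1/(1 + 0.63096 + 0.00015849) = 1/1.6311 = 0.6131; α₂ = α₁·K2/[H⁺] = 9.717×10^-5
α₁ + 2α₂ = 0.6133
CA = 0.6133 × 0.719 = 0.441 mmol/L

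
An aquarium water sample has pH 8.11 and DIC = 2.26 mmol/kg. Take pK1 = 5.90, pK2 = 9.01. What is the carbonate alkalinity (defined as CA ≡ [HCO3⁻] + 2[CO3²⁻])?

CA = 2.50 mmol/kg

CA = [HCO3⁻] + 2[CO3²⁻] = (α₁ + 2α₂)·DIC
At pH 8.11: [H⁺]/K1 = 10^-2.21 = 0.0061660, K2/[H⁺] = 10^-0.90 = 0.12589
α₁ = 1/(1 + 0.0061660 + 0.12589) = 1/1.1321 = 0.8833; α₂ = α₁·K2/[H⁺] = 0.1112
α₁ + 2α₂ = 1.1058
CA = 1.1058 × 2.26 = 2.50 mmol/kg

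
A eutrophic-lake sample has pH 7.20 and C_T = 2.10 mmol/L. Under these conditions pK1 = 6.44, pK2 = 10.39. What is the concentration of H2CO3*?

[CO2*] = 0.311 mmol/L

α₀ = 1 / (1 + K1/[H⁺] + K1K2/[H⁺]²) = 1 / (1 + 10^+0.76 + 10^-2.43)
   = 1 / (1 + 5.7544 + 0.0037154) = 1/6.7581 = 0.1480
[CO2*] = α₀ × DIC = 0.1480 × 2.10 = 0.311 mmol/L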